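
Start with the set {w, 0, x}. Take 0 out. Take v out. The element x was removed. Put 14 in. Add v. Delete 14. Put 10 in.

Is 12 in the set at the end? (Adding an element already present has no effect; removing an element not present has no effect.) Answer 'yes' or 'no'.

Tracking the set through each operation:
Start: {0, w, x}
Event 1 (remove 0): removed. Set: {w, x}
Event 2 (remove v): not present, no change. Set: {w, x}
Event 3 (remove x): removed. Set: {w}
Event 4 (add 14): added. Set: {14, w}
Event 5 (add v): added. Set: {14, v, w}
Event 6 (remove 14): removed. Set: {v, w}
Event 7 (add 10): added. Set: {10, v, w}

Final set: {10, v, w} (size 3)
12 is NOT in the final set.

Answer: no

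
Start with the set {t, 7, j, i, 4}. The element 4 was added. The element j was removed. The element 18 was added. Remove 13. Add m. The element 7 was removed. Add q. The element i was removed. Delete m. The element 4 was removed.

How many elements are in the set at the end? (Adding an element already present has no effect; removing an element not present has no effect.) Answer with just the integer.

Answer: 3

Derivation:
Tracking the set through each operation:
Start: {4, 7, i, j, t}
Event 1 (add 4): already present, no change. Set: {4, 7, i, j, t}
Event 2 (remove j): removed. Set: {4, 7, i, t}
Event 3 (add 18): added. Set: {18, 4, 7, i, t}
Event 4 (remove 13): not present, no change. Set: {18, 4, 7, i, t}
Event 5 (add m): added. Set: {18, 4, 7, i, m, t}
Event 6 (remove 7): removed. Set: {18, 4, i, m, t}
Event 7 (add q): added. Set: {18, 4, i, m, q, t}
Event 8 (remove i): removed. Set: {18, 4, m, q, t}
Event 9 (remove m): removed. Set: {18, 4, q, t}
Event 10 (remove 4): removed. Set: {18, q, t}

Final set: {18, q, t} (size 3)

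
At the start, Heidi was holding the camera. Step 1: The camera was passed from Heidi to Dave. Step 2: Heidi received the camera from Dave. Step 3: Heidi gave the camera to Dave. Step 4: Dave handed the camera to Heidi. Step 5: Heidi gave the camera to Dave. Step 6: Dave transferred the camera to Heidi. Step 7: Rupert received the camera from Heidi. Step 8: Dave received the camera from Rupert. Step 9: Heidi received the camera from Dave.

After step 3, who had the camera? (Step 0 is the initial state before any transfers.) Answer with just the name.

Tracking the camera holder through step 3:
After step 0 (start): Heidi
After step 1: Dave
After step 2: Heidi
After step 3: Dave

At step 3, the holder is Dave.

Answer: Dave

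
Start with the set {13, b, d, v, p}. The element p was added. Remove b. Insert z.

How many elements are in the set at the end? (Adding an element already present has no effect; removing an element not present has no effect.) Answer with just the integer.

Answer: 5

Derivation:
Tracking the set through each operation:
Start: {13, b, d, p, v}
Event 1 (add p): already present, no change. Set: {13, b, d, p, v}
Event 2 (remove b): removed. Set: {13, d, p, v}
Event 3 (add z): added. Set: {13, d, p, v, z}

Final set: {13, d, p, v, z} (size 5)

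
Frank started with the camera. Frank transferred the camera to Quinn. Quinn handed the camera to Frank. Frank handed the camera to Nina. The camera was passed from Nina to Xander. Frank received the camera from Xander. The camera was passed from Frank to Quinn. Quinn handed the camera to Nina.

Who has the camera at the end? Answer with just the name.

Answer: Nina

Derivation:
Tracking the camera through each event:
Start: Frank has the camera.
After event 1: Quinn has the camera.
After event 2: Frank has the camera.
After event 3: Nina has the camera.
After event 4: Xander has the camera.
After event 5: Frank has the camera.
After event 6: Quinn has the camera.
After event 7: Nina has the camera.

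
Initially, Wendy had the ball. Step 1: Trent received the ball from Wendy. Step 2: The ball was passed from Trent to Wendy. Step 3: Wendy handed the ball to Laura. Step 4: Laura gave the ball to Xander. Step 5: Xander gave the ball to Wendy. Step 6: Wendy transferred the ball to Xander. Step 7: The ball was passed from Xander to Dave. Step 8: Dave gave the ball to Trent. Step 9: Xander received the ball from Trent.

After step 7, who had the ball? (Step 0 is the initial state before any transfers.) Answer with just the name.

Tracking the ball holder through step 7:
After step 0 (start): Wendy
After step 1: Trent
After step 2: Wendy
After step 3: Laura
After step 4: Xander
After step 5: Wendy
After step 6: Xander
After step 7: Dave

At step 7, the holder is Dave.

Answer: Dave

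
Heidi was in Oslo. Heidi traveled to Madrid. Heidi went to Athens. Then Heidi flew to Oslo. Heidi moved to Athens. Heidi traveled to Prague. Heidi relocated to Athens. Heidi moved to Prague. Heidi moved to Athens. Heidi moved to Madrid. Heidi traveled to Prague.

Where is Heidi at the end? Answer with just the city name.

Tracking Heidi's location:
Start: Heidi is in Oslo.
After move 1: Oslo -> Madrid. Heidi is in Madrid.
After move 2: Madrid -> Athens. Heidi is in Athens.
After move 3: Athens -> Oslo. Heidi is in Oslo.
After move 4: Oslo -> Athens. Heidi is in Athens.
After move 5: Athens -> Prague. Heidi is in Prague.
After move 6: Prague -> Athens. Heidi is in Athens.
After move 7: Athens -> Prague. Heidi is in Prague.
After move 8: Prague -> Athens. Heidi is in Athens.
After move 9: Athens -> Madrid. Heidi is in Madrid.
After move 10: Madrid -> Prague. Heidi is in Prague.

Answer: Prague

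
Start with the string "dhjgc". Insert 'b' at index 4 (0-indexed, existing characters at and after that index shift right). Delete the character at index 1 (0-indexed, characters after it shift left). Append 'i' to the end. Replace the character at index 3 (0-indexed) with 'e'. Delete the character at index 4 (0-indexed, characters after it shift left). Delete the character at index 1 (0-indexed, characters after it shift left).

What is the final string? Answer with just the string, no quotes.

Answer: dgei

Derivation:
Applying each edit step by step:
Start: "dhjgc"
Op 1 (insert 'b' at idx 4): "dhjgc" -> "dhjgbc"
Op 2 (delete idx 1 = 'h'): "dhjgbc" -> "djgbc"
Op 3 (append 'i'): "djgbc" -> "djgbci"
Op 4 (replace idx 3: 'b' -> 'e'): "djgbci" -> "djgeci"
Op 5 (delete idx 4 = 'c'): "djgeci" -> "djgei"
Op 6 (delete idx 1 = 'j'): "djgei" -> "dgei"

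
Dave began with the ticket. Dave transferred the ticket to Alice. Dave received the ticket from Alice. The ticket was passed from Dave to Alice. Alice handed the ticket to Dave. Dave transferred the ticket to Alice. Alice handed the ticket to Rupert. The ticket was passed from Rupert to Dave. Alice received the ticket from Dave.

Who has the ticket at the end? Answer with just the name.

Answer: Alice

Derivation:
Tracking the ticket through each event:
Start: Dave has the ticket.
After event 1: Alice has the ticket.
After event 2: Dave has the ticket.
After event 3: Alice has the ticket.
After event 4: Dave has the ticket.
After event 5: Alice has the ticket.
After event 6: Rupert has the ticket.
After event 7: Dave has the ticket.
After event 8: Alice has the ticket.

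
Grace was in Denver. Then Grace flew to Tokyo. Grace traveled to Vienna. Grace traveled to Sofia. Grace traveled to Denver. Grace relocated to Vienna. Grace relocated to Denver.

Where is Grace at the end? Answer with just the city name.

Tracking Grace's location:
Start: Grace is in Denver.
After move 1: Denver -> Tokyo. Grace is in Tokyo.
After move 2: Tokyo -> Vienna. Grace is in Vienna.
After move 3: Vienna -> Sofia. Grace is in Sofia.
After move 4: Sofia -> Denver. Grace is in Denver.
After move 5: Denver -> Vienna. Grace is in Vienna.
After move 6: Vienna -> Denver. Grace is in Denver.

Answer: Denver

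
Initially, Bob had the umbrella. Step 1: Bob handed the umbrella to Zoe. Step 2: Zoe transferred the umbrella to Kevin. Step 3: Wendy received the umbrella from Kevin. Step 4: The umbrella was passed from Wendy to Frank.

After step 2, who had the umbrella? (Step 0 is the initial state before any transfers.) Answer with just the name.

Tracking the umbrella holder through step 2:
After step 0 (start): Bob
After step 1: Zoe
After step 2: Kevin

At step 2, the holder is Kevin.

Answer: Kevin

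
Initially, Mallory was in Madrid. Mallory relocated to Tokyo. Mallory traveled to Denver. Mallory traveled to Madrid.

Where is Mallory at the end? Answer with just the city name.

Answer: Madrid

Derivation:
Tracking Mallory's location:
Start: Mallory is in Madrid.
After move 1: Madrid -> Tokyo. Mallory is in Tokyo.
After move 2: Tokyo -> Denver. Mallory is in Denver.
After move 3: Denver -> Madrid. Mallory is in Madrid.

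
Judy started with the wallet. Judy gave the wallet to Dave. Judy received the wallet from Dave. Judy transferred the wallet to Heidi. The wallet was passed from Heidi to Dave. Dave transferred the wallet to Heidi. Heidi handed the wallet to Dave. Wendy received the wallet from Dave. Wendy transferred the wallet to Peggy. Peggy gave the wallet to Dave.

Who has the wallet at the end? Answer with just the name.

Tracking the wallet through each event:
Start: Judy has the wallet.
After event 1: Dave has the wallet.
After event 2: Judy has the wallet.
After event 3: Heidi has the wallet.
After event 4: Dave has the wallet.
After event 5: Heidi has the wallet.
After event 6: Dave has the wallet.
After event 7: Wendy has the wallet.
After event 8: Peggy has the wallet.
After event 9: Dave has the wallet.

Answer: Dave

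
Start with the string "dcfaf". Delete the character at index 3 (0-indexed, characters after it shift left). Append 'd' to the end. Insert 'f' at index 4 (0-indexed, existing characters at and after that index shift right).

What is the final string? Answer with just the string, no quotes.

Applying each edit step by step:
Start: "dcfaf"
Op 1 (delete idx 3 = 'a'): "dcfaf" -> "dcff"
Op 2 (append 'd'): "dcff" -> "dcffd"
Op 3 (insert 'f' at idx 4): "dcffd" -> "dcfffd"

Answer: dcfffd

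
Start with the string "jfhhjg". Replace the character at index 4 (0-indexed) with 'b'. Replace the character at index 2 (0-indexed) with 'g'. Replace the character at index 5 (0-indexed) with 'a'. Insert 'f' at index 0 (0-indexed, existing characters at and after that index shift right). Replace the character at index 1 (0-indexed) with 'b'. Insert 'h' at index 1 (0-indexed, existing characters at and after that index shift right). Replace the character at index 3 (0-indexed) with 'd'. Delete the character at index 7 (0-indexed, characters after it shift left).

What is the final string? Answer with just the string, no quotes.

Applying each edit step by step:
Start: "jfhhjg"
Op 1 (replace idx 4: 'j' -> 'b'): "jfhhjg" -> "jfhhbg"
Op 2 (replace idx 2: 'h' -> 'g'): "jfhhbg" -> "jfghbg"
Op 3 (replace idx 5: 'g' -> 'a'): "jfghbg" -> "jfghba"
Op 4 (insert 'f' at idx 0): "jfghba" -> "fjfghba"
Op 5 (replace idx 1: 'j' -> 'b'): "fjfghba" -> "fbfghba"
Op 6 (insert 'h' at idx 1): "fbfghba" -> "fhbfghba"
Op 7 (replace idx 3: 'f' -> 'd'): "fhbfghba" -> "fhbdghba"
Op 8 (delete idx 7 = 'a'): "fhbdghba" -> "fhbdghb"

Answer: fhbdghb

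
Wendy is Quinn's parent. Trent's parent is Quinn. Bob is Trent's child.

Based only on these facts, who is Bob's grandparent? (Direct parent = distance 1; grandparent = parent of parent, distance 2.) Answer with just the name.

Answer: Quinn

Derivation:
Reconstructing the parent chain from the given facts:
  Wendy -> Quinn -> Trent -> Bob
(each arrow means 'parent of the next')
Positions in the chain (0 = top):
  position of Wendy: 0
  position of Quinn: 1
  position of Trent: 2
  position of Bob: 3

Bob is at position 3; the grandparent is 2 steps up the chain, i.e. position 1: Quinn.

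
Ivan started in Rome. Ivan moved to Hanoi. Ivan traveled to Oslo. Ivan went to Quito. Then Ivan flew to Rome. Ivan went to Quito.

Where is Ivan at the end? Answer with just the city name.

Tracking Ivan's location:
Start: Ivan is in Rome.
After move 1: Rome -> Hanoi. Ivan is in Hanoi.
After move 2: Hanoi -> Oslo. Ivan is in Oslo.
After move 3: Oslo -> Quito. Ivan is in Quito.
After move 4: Quito -> Rome. Ivan is in Rome.
After move 5: Rome -> Quito. Ivan is in Quito.

Answer: Quito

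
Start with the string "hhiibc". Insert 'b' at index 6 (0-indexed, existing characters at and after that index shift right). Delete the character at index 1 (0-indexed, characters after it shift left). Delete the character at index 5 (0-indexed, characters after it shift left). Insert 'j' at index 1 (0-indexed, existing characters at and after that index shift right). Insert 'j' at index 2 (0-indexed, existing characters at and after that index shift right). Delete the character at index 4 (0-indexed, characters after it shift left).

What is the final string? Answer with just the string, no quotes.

Answer: hjjibc

Derivation:
Applying each edit step by step:
Start: "hhiibc"
Op 1 (insert 'b' at idx 6): "hhiibc" -> "hhiibcb"
Op 2 (delete idx 1 = 'h'): "hhiibcb" -> "hiibcb"
Op 3 (delete idx 5 = 'b'): "hiibcb" -> "hiibc"
Op 4 (insert 'j' at idx 1): "hiibc" -> "hjiibc"
Op 5 (insert 'j' at idx 2): "hjiibc" -> "hjjiibc"
Op 6 (delete idx 4 = 'i'): "hjjiibc" -> "hjjibc"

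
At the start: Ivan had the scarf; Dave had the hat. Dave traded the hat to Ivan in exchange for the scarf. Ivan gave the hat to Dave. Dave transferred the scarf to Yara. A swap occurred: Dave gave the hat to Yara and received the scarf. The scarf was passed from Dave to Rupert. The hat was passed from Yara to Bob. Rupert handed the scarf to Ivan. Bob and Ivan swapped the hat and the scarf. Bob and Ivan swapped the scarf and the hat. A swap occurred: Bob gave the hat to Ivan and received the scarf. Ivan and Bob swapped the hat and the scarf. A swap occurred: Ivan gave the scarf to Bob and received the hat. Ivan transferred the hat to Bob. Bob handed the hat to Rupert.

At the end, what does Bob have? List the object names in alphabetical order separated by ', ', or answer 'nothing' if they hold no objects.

Tracking all object holders:
Start: scarf:Ivan, hat:Dave
Event 1 (swap hat<->scarf: now hat:Ivan, scarf:Dave). State: scarf:Dave, hat:Ivan
Event 2 (give hat: Ivan -> Dave). State: scarf:Dave, hat:Dave
Event 3 (give scarf: Dave -> Yara). State: scarf:Yara, hat:Dave
Event 4 (swap hat<->scarf: now hat:Yara, scarf:Dave). State: scarf:Dave, hat:Yara
Event 5 (give scarf: Dave -> Rupert). State: scarf:Rupert, hat:Yara
Event 6 (give hat: Yara -> Bob). State: scarf:Rupert, hat:Bob
Event 7 (give scarf: Rupert -> Ivan). State: scarf:Ivan, hat:Bob
Event 8 (swap hat<->scarf: now hat:Ivan, scarf:Bob). State: scarf:Bob, hat:Ivan
Event 9 (swap scarf<->hat: now scarf:Ivan, hat:Bob). State: scarf:Ivan, hat:Bob
Event 10 (swap hat<->scarf: now hat:Ivan, scarf:Bob). State: scarf:Bob, hat:Ivan
Event 11 (swap hat<->scarf: now hat:Bob, scarf:Ivan). State: scarf:Ivan, hat:Bob
Event 12 (swap scarf<->hat: now scarf:Bob, hat:Ivan). State: scarf:Bob, hat:Ivan
Event 13 (give hat: Ivan -> Bob). State: scarf:Bob, hat:Bob
Event 14 (give hat: Bob -> Rupert). State: scarf:Bob, hat:Rupert

Final state: scarf:Bob, hat:Rupert
Bob holds: scarf.

Answer: scarf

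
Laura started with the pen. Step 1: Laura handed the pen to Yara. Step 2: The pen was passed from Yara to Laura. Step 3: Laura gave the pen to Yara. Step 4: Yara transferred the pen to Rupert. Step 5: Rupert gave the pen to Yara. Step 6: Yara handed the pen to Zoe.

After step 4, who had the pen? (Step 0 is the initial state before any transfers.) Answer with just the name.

Answer: Rupert

Derivation:
Tracking the pen holder through step 4:
After step 0 (start): Laura
After step 1: Yara
After step 2: Laura
After step 3: Yara
After step 4: Rupert

At step 4, the holder is Rupert.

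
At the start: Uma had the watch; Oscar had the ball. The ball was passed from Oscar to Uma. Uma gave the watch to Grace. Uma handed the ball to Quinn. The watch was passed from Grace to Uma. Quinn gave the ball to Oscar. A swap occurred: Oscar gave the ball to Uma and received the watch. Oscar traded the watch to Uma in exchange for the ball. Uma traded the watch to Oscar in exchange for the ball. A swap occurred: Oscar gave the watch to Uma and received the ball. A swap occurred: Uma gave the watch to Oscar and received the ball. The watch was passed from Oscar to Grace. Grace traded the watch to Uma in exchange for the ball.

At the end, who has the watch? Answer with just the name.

Tracking all object holders:
Start: watch:Uma, ball:Oscar
Event 1 (give ball: Oscar -> Uma). State: watch:Uma, ball:Uma
Event 2 (give watch: Uma -> Grace). State: watch:Grace, ball:Uma
Event 3 (give ball: Uma -> Quinn). State: watch:Grace, ball:Quinn
Event 4 (give watch: Grace -> Uma). State: watch:Uma, ball:Quinn
Event 5 (give ball: Quinn -> Oscar). State: watch:Uma, ball:Oscar
Event 6 (swap ball<->watch: now ball:Uma, watch:Oscar). State: watch:Oscar, ball:Uma
Event 7 (swap watch<->ball: now watch:Uma, ball:Oscar). State: watch:Uma, ball:Oscar
Event 8 (swap watch<->ball: now watch:Oscar, ball:Uma). State: watch:Oscar, ball:Uma
Event 9 (swap watch<->ball: now watch:Uma, ball:Oscar). State: watch:Uma, ball:Oscar
Event 10 (swap watch<->ball: now watch:Oscar, ball:Uma). State: watch:Oscar, ball:Uma
Event 11 (give watch: Oscar -> Grace). State: watch:Grace, ball:Uma
Event 12 (swap watch<->ball: now watch:Uma, ball:Grace). State: watch:Uma, ball:Grace

Final state: watch:Uma, ball:Grace
The watch is held by Uma.

Answer: Uma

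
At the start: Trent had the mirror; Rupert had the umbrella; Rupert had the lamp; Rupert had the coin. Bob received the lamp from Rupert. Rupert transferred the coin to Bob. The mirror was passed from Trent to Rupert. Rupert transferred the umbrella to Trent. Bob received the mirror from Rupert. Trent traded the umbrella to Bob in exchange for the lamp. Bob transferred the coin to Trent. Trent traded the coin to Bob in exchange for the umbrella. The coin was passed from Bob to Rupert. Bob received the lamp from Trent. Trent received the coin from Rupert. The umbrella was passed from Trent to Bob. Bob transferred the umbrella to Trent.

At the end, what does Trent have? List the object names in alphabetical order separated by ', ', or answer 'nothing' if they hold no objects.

Answer: coin, umbrella

Derivation:
Tracking all object holders:
Start: mirror:Trent, umbrella:Rupert, lamp:Rupert, coin:Rupert
Event 1 (give lamp: Rupert -> Bob). State: mirror:Trent, umbrella:Rupert, lamp:Bob, coin:Rupert
Event 2 (give coin: Rupert -> Bob). State: mirror:Trent, umbrella:Rupert, lamp:Bob, coin:Bob
Event 3 (give mirror: Trent -> Rupert). State: mirror:Rupert, umbrella:Rupert, lamp:Bob, coin:Bob
Event 4 (give umbrella: Rupert -> Trent). State: mirror:Rupert, umbrella:Trent, lamp:Bob, coin:Bob
Event 5 (give mirror: Rupert -> Bob). State: mirror:Bob, umbrella:Trent, lamp:Bob, coin:Bob
Event 6 (swap umbrella<->lamp: now umbrella:Bob, lamp:Trent). State: mirror:Bob, umbrella:Bob, lamp:Trent, coin:Bob
Event 7 (give coin: Bob -> Trent). State: mirror:Bob, umbrella:Bob, lamp:Trent, coin:Trent
Event 8 (swap coin<->umbrella: now coin:Bob, umbrella:Trent). State: mirror:Bob, umbrella:Trent, lamp:Trent, coin:Bob
Event 9 (give coin: Bob -> Rupert). State: mirror:Bob, umbrella:Trent, lamp:Trent, coin:Rupert
Event 10 (give lamp: Trent -> Bob). State: mirror:Bob, umbrella:Trent, lamp:Bob, coin:Rupert
Event 11 (give coin: Rupert -> Trent). State: mirror:Bob, umbrella:Trent, lamp:Bob, coin:Trent
Event 12 (give umbrella: Trent -> Bob). State: mirror:Bob, umbrella:Bob, lamp:Bob, coin:Trent
Event 13 (give umbrella: Bob -> Trent). State: mirror:Bob, umbrella:Trent, lamp:Bob, coin:Trent

Final state: mirror:Bob, umbrella:Trent, lamp:Bob, coin:Trent
Trent holds: coin, umbrella.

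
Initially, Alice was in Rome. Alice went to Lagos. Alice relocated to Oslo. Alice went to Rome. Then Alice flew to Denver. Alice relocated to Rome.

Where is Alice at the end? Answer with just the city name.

Tracking Alice's location:
Start: Alice is in Rome.
After move 1: Rome -> Lagos. Alice is in Lagos.
After move 2: Lagos -> Oslo. Alice is in Oslo.
After move 3: Oslo -> Rome. Alice is in Rome.
After move 4: Rome -> Denver. Alice is in Denver.
After move 5: Denver -> Rome. Alice is in Rome.

Answer: Rome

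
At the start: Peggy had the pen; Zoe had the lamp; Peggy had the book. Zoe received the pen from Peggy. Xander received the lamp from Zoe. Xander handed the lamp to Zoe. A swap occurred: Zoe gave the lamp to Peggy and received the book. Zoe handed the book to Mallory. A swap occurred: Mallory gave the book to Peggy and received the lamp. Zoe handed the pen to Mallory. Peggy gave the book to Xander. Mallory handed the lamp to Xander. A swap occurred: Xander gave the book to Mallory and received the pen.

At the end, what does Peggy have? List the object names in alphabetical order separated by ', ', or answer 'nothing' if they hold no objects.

Tracking all object holders:
Start: pen:Peggy, lamp:Zoe, book:Peggy
Event 1 (give pen: Peggy -> Zoe). State: pen:Zoe, lamp:Zoe, book:Peggy
Event 2 (give lamp: Zoe -> Xander). State: pen:Zoe, lamp:Xander, book:Peggy
Event 3 (give lamp: Xander -> Zoe). State: pen:Zoe, lamp:Zoe, book:Peggy
Event 4 (swap lamp<->book: now lamp:Peggy, book:Zoe). State: pen:Zoe, lamp:Peggy, book:Zoe
Event 5 (give book: Zoe -> Mallory). State: pen:Zoe, lamp:Peggy, book:Mallory
Event 6 (swap book<->lamp: now book:Peggy, lamp:Mallory). State: pen:Zoe, lamp:Mallory, book:Peggy
Event 7 (give pen: Zoe -> Mallory). State: pen:Mallory, lamp:Mallory, book:Peggy
Event 8 (give book: Peggy -> Xander). State: pen:Mallory, lamp:Mallory, book:Xander
Event 9 (give lamp: Mallory -> Xander). State: pen:Mallory, lamp:Xander, book:Xander
Event 10 (swap book<->pen: now book:Mallory, pen:Xander). State: pen:Xander, lamp:Xander, book:Mallory

Final state: pen:Xander, lamp:Xander, book:Mallory
Peggy holds: (nothing).

Answer: nothing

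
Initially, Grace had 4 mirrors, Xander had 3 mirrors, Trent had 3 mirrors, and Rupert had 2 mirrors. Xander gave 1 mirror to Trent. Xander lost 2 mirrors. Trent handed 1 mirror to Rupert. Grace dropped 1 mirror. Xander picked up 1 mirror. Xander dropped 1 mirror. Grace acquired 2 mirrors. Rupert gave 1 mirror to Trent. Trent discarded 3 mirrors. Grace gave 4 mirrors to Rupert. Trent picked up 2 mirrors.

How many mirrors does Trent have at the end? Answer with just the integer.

Tracking counts step by step:
Start: Grace=4, Xander=3, Trent=3, Rupert=2
Event 1 (Xander -> Trent, 1): Xander: 3 -> 2, Trent: 3 -> 4. State: Grace=4, Xander=2, Trent=4, Rupert=2
Event 2 (Xander -2): Xander: 2 -> 0. State: Grace=4, Xander=0, Trent=4, Rupert=2
Event 3 (Trent -> Rupert, 1): Trent: 4 -> 3, Rupert: 2 -> 3. State: Grace=4, Xander=0, Trent=3, Rupert=3
Event 4 (Grace -1): Grace: 4 -> 3. State: Grace=3, Xander=0, Trent=3, Rupert=3
Event 5 (Xander +1): Xander: 0 -> 1. State: Grace=3, Xander=1, Trent=3, Rupert=3
Event 6 (Xander -1): Xander: 1 -> 0. State: Grace=3, Xander=0, Trent=3, Rupert=3
Event 7 (Grace +2): Grace: 3 -> 5. State: Grace=5, Xander=0, Trent=3, Rupert=3
Event 8 (Rupert -> Trent, 1): Rupert: 3 -> 2, Trent: 3 -> 4. State: Grace=5, Xander=0, Trent=4, Rupert=2
Event 9 (Trent -3): Trent: 4 -> 1. State: Grace=5, Xander=0, Trent=1, Rupert=2
Event 10 (Grace -> Rupert, 4): Grace: 5 -> 1, Rupert: 2 -> 6. State: Grace=1, Xander=0, Trent=1, Rupert=6
Event 11 (Trent +2): Trent: 1 -> 3. State: Grace=1, Xander=0, Trent=3, Rupert=6

Trent's final count: 3

Answer: 3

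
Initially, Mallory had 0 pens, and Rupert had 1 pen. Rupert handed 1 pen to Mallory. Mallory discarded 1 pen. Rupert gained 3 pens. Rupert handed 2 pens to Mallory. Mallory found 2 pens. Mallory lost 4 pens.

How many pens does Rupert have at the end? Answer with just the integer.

Tracking counts step by step:
Start: Mallory=0, Rupert=1
Event 1 (Rupert -> Mallory, 1): Rupert: 1 -> 0, Mallory: 0 -> 1. State: Mallory=1, Rupert=0
Event 2 (Mallory -1): Mallory: 1 -> 0. State: Mallory=0, Rupert=0
Event 3 (Rupert +3): Rupert: 0 -> 3. State: Mallory=0, Rupert=3
Event 4 (Rupert -> Mallory, 2): Rupert: 3 -> 1, Mallory: 0 -> 2. State: Mallory=2, Rupert=1
Event 5 (Mallory +2): Mallory: 2 -> 4. State: Mallory=4, Rupert=1
Event 6 (Mallory -4): Mallory: 4 -> 0. State: Mallory=0, Rupert=1

Rupert's final count: 1

Answer: 1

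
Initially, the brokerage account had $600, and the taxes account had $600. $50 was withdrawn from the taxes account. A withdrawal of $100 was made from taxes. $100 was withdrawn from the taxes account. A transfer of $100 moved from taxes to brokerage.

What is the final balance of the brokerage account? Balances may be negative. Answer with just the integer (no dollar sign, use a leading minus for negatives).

Tracking account balances step by step:
Start: brokerage=600, taxes=600
Event 1 (withdraw 50 from taxes): taxes: 600 - 50 = 550. Balances: brokerage=600, taxes=550
Event 2 (withdraw 100 from taxes): taxes: 550 - 100 = 450. Balances: brokerage=600, taxes=450
Event 3 (withdraw 100 from taxes): taxes: 450 - 100 = 350. Balances: brokerage=600, taxes=350
Event 4 (transfer 100 taxes -> brokerage): taxes: 350 - 100 = 250, brokerage: 600 + 100 = 700. Balances: brokerage=700, taxes=250

Final balance of brokerage: 700

Answer: 700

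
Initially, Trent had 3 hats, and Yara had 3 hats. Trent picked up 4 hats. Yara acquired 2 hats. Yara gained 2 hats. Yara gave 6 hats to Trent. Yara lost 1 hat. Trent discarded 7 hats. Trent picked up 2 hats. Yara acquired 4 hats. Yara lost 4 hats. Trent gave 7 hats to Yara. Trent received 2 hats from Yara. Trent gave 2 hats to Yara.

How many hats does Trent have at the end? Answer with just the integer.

Answer: 1

Derivation:
Tracking counts step by step:
Start: Trent=3, Yara=3
Event 1 (Trent +4): Trent: 3 -> 7. State: Trent=7, Yara=3
Event 2 (Yara +2): Yara: 3 -> 5. State: Trent=7, Yara=5
Event 3 (Yara +2): Yara: 5 -> 7. State: Trent=7, Yara=7
Event 4 (Yara -> Trent, 6): Yara: 7 -> 1, Trent: 7 -> 13. State: Trent=13, Yara=1
Event 5 (Yara -1): Yara: 1 -> 0. State: Trent=13, Yara=0
Event 6 (Trent -7): Trent: 13 -> 6. State: Trent=6, Yara=0
Event 7 (Trent +2): Trent: 6 -> 8. State: Trent=8, Yara=0
Event 8 (Yara +4): Yara: 0 -> 4. State: Trent=8, Yara=4
Event 9 (Yara -4): Yara: 4 -> 0. State: Trent=8, Yara=0
Event 10 (Trent -> Yara, 7): Trent: 8 -> 1, Yara: 0 -> 7. State: Trent=1, Yara=7
Event 11 (Yara -> Trent, 2): Yara: 7 -> 5, Trent: 1 -> 3. State: Trent=3, Yara=5
Event 12 (Trent -> Yara, 2): Trent: 3 -> 1, Yara: 5 -> 7. State: Trent=1, Yara=7

Trent's final count: 1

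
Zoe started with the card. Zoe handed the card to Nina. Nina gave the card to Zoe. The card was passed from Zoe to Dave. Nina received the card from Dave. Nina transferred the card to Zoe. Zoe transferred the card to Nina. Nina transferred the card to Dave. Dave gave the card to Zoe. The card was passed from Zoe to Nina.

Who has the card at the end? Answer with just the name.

Tracking the card through each event:
Start: Zoe has the card.
After event 1: Nina has the card.
After event 2: Zoe has the card.
After event 3: Dave has the card.
After event 4: Nina has the card.
After event 5: Zoe has the card.
After event 6: Nina has the card.
After event 7: Dave has the card.
After event 8: Zoe has the card.
After event 9: Nina has the card.

Answer: Nina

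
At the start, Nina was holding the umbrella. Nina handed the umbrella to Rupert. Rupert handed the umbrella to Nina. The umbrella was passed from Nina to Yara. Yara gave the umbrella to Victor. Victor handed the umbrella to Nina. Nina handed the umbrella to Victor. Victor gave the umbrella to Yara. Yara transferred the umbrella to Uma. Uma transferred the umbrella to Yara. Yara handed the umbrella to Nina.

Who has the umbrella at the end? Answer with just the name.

Tracking the umbrella through each event:
Start: Nina has the umbrella.
After event 1: Rupert has the umbrella.
After event 2: Nina has the umbrella.
After event 3: Yara has the umbrella.
After event 4: Victor has the umbrella.
After event 5: Nina has the umbrella.
After event 6: Victor has the umbrella.
After event 7: Yara has the umbrella.
After event 8: Uma has the umbrella.
After event 9: Yara has the umbrella.
After event 10: Nina has the umbrella.

Answer: Nina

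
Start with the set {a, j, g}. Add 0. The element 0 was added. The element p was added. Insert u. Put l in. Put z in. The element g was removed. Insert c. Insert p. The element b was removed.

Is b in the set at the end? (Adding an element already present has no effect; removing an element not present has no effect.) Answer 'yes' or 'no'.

Tracking the set through each operation:
Start: {a, g, j}
Event 1 (add 0): added. Set: {0, a, g, j}
Event 2 (add 0): already present, no change. Set: {0, a, g, j}
Event 3 (add p): added. Set: {0, a, g, j, p}
Event 4 (add u): added. Set: {0, a, g, j, p, u}
Event 5 (add l): added. Set: {0, a, g, j, l, p, u}
Event 6 (add z): added. Set: {0, a, g, j, l, p, u, z}
Event 7 (remove g): removed. Set: {0, a, j, l, p, u, z}
Event 8 (add c): added. Set: {0, a, c, j, l, p, u, z}
Event 9 (add p): already present, no change. Set: {0, a, c, j, l, p, u, z}
Event 10 (remove b): not present, no change. Set: {0, a, c, j, l, p, u, z}

Final set: {0, a, c, j, l, p, u, z} (size 8)
b is NOT in the final set.

Answer: no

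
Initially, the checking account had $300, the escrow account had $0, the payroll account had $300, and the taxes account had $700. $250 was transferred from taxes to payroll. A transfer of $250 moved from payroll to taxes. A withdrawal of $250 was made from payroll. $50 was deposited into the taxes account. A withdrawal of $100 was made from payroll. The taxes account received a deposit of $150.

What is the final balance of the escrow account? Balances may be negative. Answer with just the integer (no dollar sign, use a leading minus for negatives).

Answer: 0

Derivation:
Tracking account balances step by step:
Start: checking=300, escrow=0, payroll=300, taxes=700
Event 1 (transfer 250 taxes -> payroll): taxes: 700 - 250 = 450, payroll: 300 + 250 = 550. Balances: checking=300, escrow=0, payroll=550, taxes=450
Event 2 (transfer 250 payroll -> taxes): payroll: 550 - 250 = 300, taxes: 450 + 250 = 700. Balances: checking=300, escrow=0, payroll=300, taxes=700
Event 3 (withdraw 250 from payroll): payroll: 300 - 250 = 50. Balances: checking=300, escrow=0, payroll=50, taxes=700
Event 4 (deposit 50 to taxes): taxes: 700 + 50 = 750. Balances: checking=300, escrow=0, payroll=50, taxes=750
Event 5 (withdraw 100 from payroll): payroll: 50 - 100 = -50. Balances: checking=300, escrow=0, payroll=-50, taxes=750
Event 6 (deposit 150 to taxes): taxes: 750 + 150 = 900. Balances: checking=300, escrow=0, payroll=-50, taxes=900

Final balance of escrow: 0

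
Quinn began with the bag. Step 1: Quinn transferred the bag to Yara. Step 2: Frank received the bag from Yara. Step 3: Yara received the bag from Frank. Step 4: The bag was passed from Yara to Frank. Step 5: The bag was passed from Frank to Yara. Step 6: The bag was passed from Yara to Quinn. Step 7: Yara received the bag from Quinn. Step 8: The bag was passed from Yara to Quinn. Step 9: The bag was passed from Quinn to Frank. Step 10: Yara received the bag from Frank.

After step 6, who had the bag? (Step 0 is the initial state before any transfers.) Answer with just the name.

Answer: Quinn

Derivation:
Tracking the bag holder through step 6:
After step 0 (start): Quinn
After step 1: Yara
After step 2: Frank
After step 3: Yara
After step 4: Frank
After step 5: Yara
After step 6: Quinn

At step 6, the holder is Quinn.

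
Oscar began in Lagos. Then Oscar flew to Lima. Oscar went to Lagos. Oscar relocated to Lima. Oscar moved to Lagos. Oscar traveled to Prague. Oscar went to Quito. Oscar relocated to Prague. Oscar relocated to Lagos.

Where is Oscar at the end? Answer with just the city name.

Tracking Oscar's location:
Start: Oscar is in Lagos.
After move 1: Lagos -> Lima. Oscar is in Lima.
After move 2: Lima -> Lagos. Oscar is in Lagos.
After move 3: Lagos -> Lima. Oscar is in Lima.
After move 4: Lima -> Lagos. Oscar is in Lagos.
After move 5: Lagos -> Prague. Oscar is in Prague.
After move 6: Prague -> Quito. Oscar is in Quito.
After move 7: Quito -> Prague. Oscar is in Prague.
After move 8: Prague -> Lagos. Oscar is in Lagos.

Answer: Lagos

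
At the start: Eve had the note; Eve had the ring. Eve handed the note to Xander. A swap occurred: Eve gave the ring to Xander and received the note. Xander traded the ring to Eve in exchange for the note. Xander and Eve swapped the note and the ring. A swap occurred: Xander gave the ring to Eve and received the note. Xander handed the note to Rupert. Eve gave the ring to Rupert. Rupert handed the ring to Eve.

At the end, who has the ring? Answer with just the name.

Tracking all object holders:
Start: note:Eve, ring:Eve
Event 1 (give note: Eve -> Xander). State: note:Xander, ring:Eve
Event 2 (swap ring<->note: now ring:Xander, note:Eve). State: note:Eve, ring:Xander
Event 3 (swap ring<->note: now ring:Eve, note:Xander). State: note:Xander, ring:Eve
Event 4 (swap note<->ring: now note:Eve, ring:Xander). State: note:Eve, ring:Xander
Event 5 (swap ring<->note: now ring:Eve, note:Xander). State: note:Xander, ring:Eve
Event 6 (give note: Xander -> Rupert). State: note:Rupert, ring:Eve
Event 7 (give ring: Eve -> Rupert). State: note:Rupert, ring:Rupert
Event 8 (give ring: Rupert -> Eve). State: note:Rupert, ring:Eve

Final state: note:Rupert, ring:Eve
The ring is held by Eve.

Answer: Eve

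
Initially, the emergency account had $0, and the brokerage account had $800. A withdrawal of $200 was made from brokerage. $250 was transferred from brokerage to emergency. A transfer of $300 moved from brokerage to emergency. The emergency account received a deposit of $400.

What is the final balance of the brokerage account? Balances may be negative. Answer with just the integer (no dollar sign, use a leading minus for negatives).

Answer: 50

Derivation:
Tracking account balances step by step:
Start: emergency=0, brokerage=800
Event 1 (withdraw 200 from brokerage): brokerage: 800 - 200 = 600. Balances: emergency=0, brokerage=600
Event 2 (transfer 250 brokerage -> emergency): brokerage: 600 - 250 = 350, emergency: 0 + 250 = 250. Balances: emergency=250, brokerage=350
Event 3 (transfer 300 brokerage -> emergency): brokerage: 350 - 300 = 50, emergency: 250 + 300 = 550. Balances: emergency=550, brokerage=50
Event 4 (deposit 400 to emergency): emergency: 550 + 400 = 950. Balances: emergency=950, brokerage=50

Final balance of brokerage: 50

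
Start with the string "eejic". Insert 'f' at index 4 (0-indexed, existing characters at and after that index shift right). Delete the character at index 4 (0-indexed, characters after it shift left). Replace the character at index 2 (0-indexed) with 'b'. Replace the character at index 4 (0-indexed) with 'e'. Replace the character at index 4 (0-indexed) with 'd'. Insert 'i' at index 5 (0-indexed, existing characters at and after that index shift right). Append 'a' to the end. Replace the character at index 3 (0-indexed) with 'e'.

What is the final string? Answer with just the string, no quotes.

Applying each edit step by step:
Start: "eejic"
Op 1 (insert 'f' at idx 4): "eejic" -> "eejifc"
Op 2 (delete idx 4 = 'f'): "eejifc" -> "eejic"
Op 3 (replace idx 2: 'j' -> 'b'): "eejic" -> "eebic"
Op 4 (replace idx 4: 'c' -> 'e'): "eebic" -> "eebie"
Op 5 (replace idx 4: 'e' -> 'd'): "eebie" -> "eebid"
Op 6 (insert 'i' at idx 5): "eebid" -> "eebidi"
Op 7 (append 'a'): "eebidi" -> "eebidia"
Op 8 (replace idx 3: 'i' -> 'e'): "eebidia" -> "eebedia"

Answer: eebedia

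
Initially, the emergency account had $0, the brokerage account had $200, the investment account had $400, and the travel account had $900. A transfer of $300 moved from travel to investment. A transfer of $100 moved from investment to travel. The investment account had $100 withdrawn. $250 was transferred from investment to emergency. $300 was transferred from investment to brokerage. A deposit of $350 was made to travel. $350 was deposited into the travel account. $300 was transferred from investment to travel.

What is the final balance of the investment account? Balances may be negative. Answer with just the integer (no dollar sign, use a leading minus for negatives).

Tracking account balances step by step:
Start: emergency=0, brokerage=200, investment=400, travel=900
Event 1 (transfer 300 travel -> investment): travel: 900 - 300 = 600, investment: 400 + 300 = 700. Balances: emergency=0, brokerage=200, investment=700, travel=600
Event 2 (transfer 100 investment -> travel): investment: 700 - 100 = 600, travel: 600 + 100 = 700. Balances: emergency=0, brokerage=200, investment=600, travel=700
Event 3 (withdraw 100 from investment): investment: 600 - 100 = 500. Balances: emergency=0, brokerage=200, investment=500, travel=700
Event 4 (transfer 250 investment -> emergency): investment: 500 - 250 = 250, emergency: 0 + 250 = 250. Balances: emergency=250, brokerage=200, investment=250, travel=700
Event 5 (transfer 300 investment -> brokerage): investment: 250 - 300 = -50, brokerage: 200 + 300 = 500. Balances: emergency=250, brokerage=500, investment=-50, travel=700
Event 6 (deposit 350 to travel): travel: 700 + 350 = 1050. Balances: emergency=250, brokerage=500, investment=-50, travel=1050
Event 7 (deposit 350 to travel): travel: 1050 + 350 = 1400. Balances: emergency=250, brokerage=500, investment=-50, travel=1400
Event 8 (transfer 300 investment -> travel): investment: -50 - 300 = -350, travel: 1400 + 300 = 1700. Balances: emergency=250, brokerage=500, investment=-350, travel=1700

Final balance of investment: -350

Answer: -350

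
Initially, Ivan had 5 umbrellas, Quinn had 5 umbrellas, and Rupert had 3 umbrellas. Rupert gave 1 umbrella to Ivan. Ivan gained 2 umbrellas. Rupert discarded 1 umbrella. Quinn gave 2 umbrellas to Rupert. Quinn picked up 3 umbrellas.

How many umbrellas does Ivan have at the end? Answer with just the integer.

Answer: 8

Derivation:
Tracking counts step by step:
Start: Ivan=5, Quinn=5, Rupert=3
Event 1 (Rupert -> Ivan, 1): Rupert: 3 -> 2, Ivan: 5 -> 6. State: Ivan=6, Quinn=5, Rupert=2
Event 2 (Ivan +2): Ivan: 6 -> 8. State: Ivan=8, Quinn=5, Rupert=2
Event 3 (Rupert -1): Rupert: 2 -> 1. State: Ivan=8, Quinn=5, Rupert=1
Event 4 (Quinn -> Rupert, 2): Quinn: 5 -> 3, Rupert: 1 -> 3. State: Ivan=8, Quinn=3, Rupert=3
Event 5 (Quinn +3): Quinn: 3 -> 6. State: Ivan=8, Quinn=6, Rupert=3

Ivan's final count: 8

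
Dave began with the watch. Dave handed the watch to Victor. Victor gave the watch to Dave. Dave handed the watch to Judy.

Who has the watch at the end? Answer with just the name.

Answer: Judy

Derivation:
Tracking the watch through each event:
Start: Dave has the watch.
After event 1: Victor has the watch.
After event 2: Dave has the watch.
After event 3: Judy has the watch.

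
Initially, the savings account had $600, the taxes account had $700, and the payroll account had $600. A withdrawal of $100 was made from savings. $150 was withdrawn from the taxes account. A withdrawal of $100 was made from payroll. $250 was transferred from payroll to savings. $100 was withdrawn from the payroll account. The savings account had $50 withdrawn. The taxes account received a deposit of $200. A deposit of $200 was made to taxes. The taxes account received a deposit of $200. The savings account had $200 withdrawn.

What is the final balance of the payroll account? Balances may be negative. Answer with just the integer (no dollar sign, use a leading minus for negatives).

Answer: 150

Derivation:
Tracking account balances step by step:
Start: savings=600, taxes=700, payroll=600
Event 1 (withdraw 100 from savings): savings: 600 - 100 = 500. Balances: savings=500, taxes=700, payroll=600
Event 2 (withdraw 150 from taxes): taxes: 700 - 150 = 550. Balances: savings=500, taxes=550, payroll=600
Event 3 (withdraw 100 from payroll): payroll: 600 - 100 = 500. Balances: savings=500, taxes=550, payroll=500
Event 4 (transfer 250 payroll -> savings): payroll: 500 - 250 = 250, savings: 500 + 250 = 750. Balances: savings=750, taxes=550, payroll=250
Event 5 (withdraw 100 from payroll): payroll: 250 - 100 = 150. Balances: savings=750, taxes=550, payroll=150
Event 6 (withdraw 50 from savings): savings: 750 - 50 = 700. Balances: savings=700, taxes=550, payroll=150
Event 7 (deposit 200 to taxes): taxes: 550 + 200 = 750. Balances: savings=700, taxes=750, payroll=150
Event 8 (deposit 200 to taxes): taxes: 750 + 200 = 950. Balances: savings=700, taxes=950, payroll=150
Event 9 (deposit 200 to taxes): taxes: 950 + 200 = 1150. Balances: savings=700, taxes=1150, payroll=150
Event 10 (withdraw 200 from savings): savings: 700 - 200 = 500. Balances: savings=500, taxes=1150, payroll=150

Final balance of payroll: 150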